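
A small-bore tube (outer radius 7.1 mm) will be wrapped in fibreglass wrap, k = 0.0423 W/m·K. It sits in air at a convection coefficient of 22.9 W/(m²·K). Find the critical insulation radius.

For a cylinder r_cr = k/h = 0.0423/22.9
r_cr = 1.85 mm; since the bare radius (7.1 mm) is above r_cr, any added insulation will reduce heat loss.

r_cr ≈ 1.85 mm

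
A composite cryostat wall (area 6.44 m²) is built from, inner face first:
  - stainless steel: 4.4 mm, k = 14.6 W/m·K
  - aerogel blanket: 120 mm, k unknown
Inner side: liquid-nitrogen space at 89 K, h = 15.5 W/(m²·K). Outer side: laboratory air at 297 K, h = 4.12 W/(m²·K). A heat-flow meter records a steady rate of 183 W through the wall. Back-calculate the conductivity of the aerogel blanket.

k ≈ 0.0171 W/(m·K)

Model the wall as resistances in series:
R_inner film = 1/(h_i·A) = 1/(15.5×6.44) = 0.01002 K/W
R_stainless steel = L/(kA) = 0.0044/(14.6×6.44) = 4.68×10^-5 K/W
R_outer film = 1/(h_o·A) = 1/(4.12×6.44) = 0.03769 K/W
Sum of known resistances R_other = 0.04775 K/W
Total R = ΔT/Q = 208/183 = 1.137 K/W
R_aerogel blanket = R_total − R_other = 1.089 K/W
k = L/(R·A) = 0.12/(1.089×6.44)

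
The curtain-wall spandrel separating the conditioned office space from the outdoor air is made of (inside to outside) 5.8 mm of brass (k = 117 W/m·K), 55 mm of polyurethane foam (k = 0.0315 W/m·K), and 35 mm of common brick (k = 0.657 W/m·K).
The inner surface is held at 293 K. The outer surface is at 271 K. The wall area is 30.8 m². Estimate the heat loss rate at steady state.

Thermal resistances in series:
R_brass = L/(kA) = 0.0058/(117×30.8) = 1.61×10^-6 K/W
R_polyurethane foam = L/(kA) = 0.055/(0.0315×30.8) = 0.05669 K/W
R_common brick = L/(kA) = 0.035/(0.657×30.8) = 0.00173 K/W
R_total = 0.05842 K/W
Q = ΔT / R_total = 22 / 0.05842

Q ≈ 377 W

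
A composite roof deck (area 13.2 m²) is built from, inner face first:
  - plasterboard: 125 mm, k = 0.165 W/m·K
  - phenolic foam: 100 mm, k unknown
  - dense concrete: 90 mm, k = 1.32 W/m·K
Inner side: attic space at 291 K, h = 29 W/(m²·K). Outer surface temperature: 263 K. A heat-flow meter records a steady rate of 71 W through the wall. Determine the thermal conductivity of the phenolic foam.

Using the resistance-network approach (series):
R_inner film = 1/(h_i·A) = 1/(29×13.2) = 0.002612 K/W
R_plasterboard = L/(kA) = 0.125/(0.165×13.2) = 0.05739 K/W
R_dense concrete = L/(kA) = 0.09/(1.32×13.2) = 0.005165 K/W
Sum of known resistances R_other = 0.06517 K/W
Total R = ΔT/Q = 28/71 = 0.3944 K/W
R_phenolic foam = R_total − R_other = 0.3292 K/W
k = L/(R·A) = 0.1/(0.3292×13.2)

k ≈ 0.023 W/(m·K)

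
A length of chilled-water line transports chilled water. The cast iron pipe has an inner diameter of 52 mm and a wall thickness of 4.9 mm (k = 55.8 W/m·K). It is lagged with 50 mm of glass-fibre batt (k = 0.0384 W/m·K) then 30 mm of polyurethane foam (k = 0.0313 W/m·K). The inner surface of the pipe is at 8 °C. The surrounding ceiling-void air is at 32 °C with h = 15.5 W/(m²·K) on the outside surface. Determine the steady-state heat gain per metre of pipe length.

Cylindrical conduction, so R = ln(r₂/r₁)/(2πkL) per layer, in series:
R_cast iron pipe wall = ln(30.9/26)/(2π×55.8×1) = 4.925×10^-4 K/W
R_glass-fibre batt = ln(80.9/30.9)/(2π×0.0384×1) = 3.989 K/W
R_polyurethane foam = ln(110.9/80.9)/(2π×0.0313×1) = 1.604 K/W
R_outer film = 1/(h_o·2πr_oL) = 1/(15.5×2π×0.1109×1) = 0.09259 K/W
R_total = 5.686 K/W
Q = ΔT/R_total = 24/5.686

q′ ≈ 4.22 W/m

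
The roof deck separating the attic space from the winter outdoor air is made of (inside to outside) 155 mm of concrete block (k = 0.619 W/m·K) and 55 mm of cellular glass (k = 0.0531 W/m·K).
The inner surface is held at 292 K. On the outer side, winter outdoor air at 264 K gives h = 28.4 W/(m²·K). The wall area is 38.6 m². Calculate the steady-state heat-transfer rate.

Series thermal resistances:
R_concrete block = L/(kA) = 0.155/(0.619×38.6) = 0.006487 K/W
R_cellular glass = L/(kA) = 0.055/(0.0531×38.6) = 0.02683 K/W
R_outer film = 1/(h_o·A) = 1/(28.4×38.6) = 9.122×10^-4 K/W
R_total = 0.03423 K/W
Q = ΔT / R_total = 28 / 0.03423

Q ≈ 818 W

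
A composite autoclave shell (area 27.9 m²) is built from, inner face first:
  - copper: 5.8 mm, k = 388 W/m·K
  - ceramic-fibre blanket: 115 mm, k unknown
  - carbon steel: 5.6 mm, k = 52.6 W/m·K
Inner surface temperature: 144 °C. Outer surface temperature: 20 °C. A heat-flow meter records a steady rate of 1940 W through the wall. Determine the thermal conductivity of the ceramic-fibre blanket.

Series thermal resistances:
R_copper = L/(kA) = 0.0058/(388×27.9) = 5.358×10^-7 K/W
R_carbon steel = L/(kA) = 0.0056/(52.6×27.9) = 3.816×10^-6 K/W
Sum of known resistances R_other = 4.352×10^-6 K/W
Total R = ΔT/Q = 124/1940 = 0.06392 K/W
R_ceramic-fibre blanket = R_total − R_other = 0.06391 K/W
k = L/(R·A) = 0.115/(0.06391×27.9)

k ≈ 0.0645 W/(m·K)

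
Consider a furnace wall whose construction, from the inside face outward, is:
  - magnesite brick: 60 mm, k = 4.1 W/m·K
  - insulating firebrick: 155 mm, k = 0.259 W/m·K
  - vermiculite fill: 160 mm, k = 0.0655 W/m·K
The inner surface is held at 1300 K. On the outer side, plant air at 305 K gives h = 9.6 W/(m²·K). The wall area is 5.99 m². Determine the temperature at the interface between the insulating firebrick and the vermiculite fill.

Thermal resistances in series:
R_magnesite brick = L/(kA) = 0.06/(4.1×5.99) = 0.002443 K/W
R_insulating firebrick = L/(kA) = 0.155/(0.259×5.99) = 0.09991 K/W
R_vermiculite fill = L/(kA) = 0.16/(0.0655×5.99) = 0.4078 K/W
R_outer film = 1/(h_o·A) = 1/(9.6×5.99) = 0.01739 K/W
R_total = 0.5275 K/W;  Q = ΔT/R_total = 995/0.5275 = 1886 W
T_interface = T_inner − Q·ΣR(inner→interface) = 1300 − 1890×0.1024

T ≈ 1110 K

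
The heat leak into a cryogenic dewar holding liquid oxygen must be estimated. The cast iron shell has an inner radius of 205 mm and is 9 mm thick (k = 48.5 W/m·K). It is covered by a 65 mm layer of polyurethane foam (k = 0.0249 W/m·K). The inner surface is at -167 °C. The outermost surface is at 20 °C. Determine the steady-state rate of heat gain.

Radial (spherical) resistances in series:
R_cast iron shell = (1/0.205 − 1/0.214)/(4π×48.5) = 3.366×10^-4 K/W
R_polyurethane foam = (1/0.214 − 1/0.279)/(4π×0.0249) = 3.479 K/W
R_total = 3.48 K/W
Q = ΔT/R_total = 187/3.48

Q ≈ 53.7 W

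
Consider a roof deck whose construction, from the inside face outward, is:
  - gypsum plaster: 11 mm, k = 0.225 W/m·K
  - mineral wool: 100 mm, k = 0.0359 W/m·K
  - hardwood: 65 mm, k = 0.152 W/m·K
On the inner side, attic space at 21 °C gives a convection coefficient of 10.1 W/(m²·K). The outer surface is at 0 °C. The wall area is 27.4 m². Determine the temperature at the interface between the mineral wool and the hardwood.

Using the resistance-network approach (series):
R_inner film = 1/(h_i·A) = 1/(10.1×27.4) = 0.003614 K/W
R_gypsum plaster = L/(kA) = 0.011/(0.225×27.4) = 0.001784 K/W
R_mineral wool = L/(kA) = 0.1/(0.0359×27.4) = 0.1017 K/W
R_hardwood = L/(kA) = 0.065/(0.152×27.4) = 0.01561 K/W
R_total = 0.1227 K/W;  Q = ΔT/R_total = 21/0.1227 = 171.2 W
T_interface = T_inner − Q·ΣR(inner→interface) = 21 − 171×0.1071

T ≈ 2.67 °C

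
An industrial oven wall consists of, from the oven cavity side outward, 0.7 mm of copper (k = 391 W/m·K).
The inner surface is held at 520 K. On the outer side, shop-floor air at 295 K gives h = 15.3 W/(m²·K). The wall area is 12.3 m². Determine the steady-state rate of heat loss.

Treating each layer as a thermal resistance in series:
R_copper = L/(kA) = 0.0007/(391×12.3) = 1.456×10^-7 K/W
R_outer film = 1/(h_o·A) = 1/(15.3×12.3) = 0.005314 K/W
R_total = 0.005314 K/W
Q = ΔT / R_total = 225 / 0.005314

Q ≈ 42300 W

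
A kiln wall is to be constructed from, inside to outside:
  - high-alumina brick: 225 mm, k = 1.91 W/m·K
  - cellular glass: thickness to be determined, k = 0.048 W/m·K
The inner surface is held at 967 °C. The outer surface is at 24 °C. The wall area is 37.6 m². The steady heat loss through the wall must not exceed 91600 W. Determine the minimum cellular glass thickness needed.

Series thermal resistances:
R_high-alumina brick = L/(kA) = 0.225/(1.91×37.6) = 0.003133 K/W
Sum of the known resistances R_other = 0.003133 K/W
Required total resistance R_tot = ΔT/Q_allow = 943/91600 = 0.01029 K/W
R_cellular glass = R_tot − R_other = 0.007162 K/W
L = R·k·A = 0.007162×0.048×37.6

L ≈ 12.9 mm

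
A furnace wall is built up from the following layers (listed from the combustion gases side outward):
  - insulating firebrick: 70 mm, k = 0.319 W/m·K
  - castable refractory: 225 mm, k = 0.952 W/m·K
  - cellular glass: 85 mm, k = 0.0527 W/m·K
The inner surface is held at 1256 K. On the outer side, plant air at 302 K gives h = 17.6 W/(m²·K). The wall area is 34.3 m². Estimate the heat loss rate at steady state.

Using the resistance-network approach (series):
R_insulating firebrick = L/(kA) = 0.07/(0.319×34.3) = 0.006398 K/W
R_castable refractory = L/(kA) = 0.225/(0.952×34.3) = 0.006891 K/W
R_cellular glass = L/(kA) = 0.085/(0.0527×34.3) = 0.04702 K/W
R_outer film = 1/(h_o·A) = 1/(17.6×34.3) = 0.001657 K/W
R_total = 0.06197 K/W
Q = ΔT / R_total = 954 / 0.06197

Q ≈ 15400 W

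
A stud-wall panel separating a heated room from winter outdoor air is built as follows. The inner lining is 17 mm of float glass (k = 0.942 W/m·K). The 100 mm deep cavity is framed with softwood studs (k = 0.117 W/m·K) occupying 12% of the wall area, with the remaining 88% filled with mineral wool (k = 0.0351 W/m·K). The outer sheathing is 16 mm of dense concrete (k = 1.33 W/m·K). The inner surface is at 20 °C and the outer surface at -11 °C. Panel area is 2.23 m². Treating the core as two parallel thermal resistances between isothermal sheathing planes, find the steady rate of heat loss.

Sheathing layers in series; stud and cavity paths in parallel between them.
R_inner = 0.017/(0.942×2.23) = 0.008093 K/W
R_stud  = 0.1/(0.117×0.12×2.23) = 3.194 K/W
R_cav   = 0.1/(0.0351×0.88×2.23) = 1.452 K/W
1/R_core = 1/R_stud + 1/R_cav → R_core = 0.9981 K/W
R_outer = 0.016/(1.33×2.23) = 0.005395 K/W
R_total = 1.012 K/W
Q = ΔT/R_total = 31/1.012

Q ≈ 30.6 W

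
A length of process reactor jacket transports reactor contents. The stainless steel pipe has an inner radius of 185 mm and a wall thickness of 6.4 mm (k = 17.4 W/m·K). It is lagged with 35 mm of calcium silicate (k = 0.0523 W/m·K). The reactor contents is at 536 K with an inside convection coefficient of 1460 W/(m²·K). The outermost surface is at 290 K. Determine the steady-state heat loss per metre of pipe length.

q′ ≈ 481 W/m

For a radial system each layer contributes R = ln(r_out/r_in)/(2πkL); films add R = 1/(hA).
R_inner film = 1/(h_i·2πr₁L) = 1/(1460×2π×0.185×1) = 5.892×10^-4 K/W
R_stainless steel pipe wall = ln(191.4/185)/(2π×17.4×1) = 3.111×10^-4 K/W
R_calcium silicate = ln(226.4/191.4)/(2π×0.0523×1) = 0.5111 K/W
R_total = 0.512 K/W
Q = ΔT/R_total = 246/0.512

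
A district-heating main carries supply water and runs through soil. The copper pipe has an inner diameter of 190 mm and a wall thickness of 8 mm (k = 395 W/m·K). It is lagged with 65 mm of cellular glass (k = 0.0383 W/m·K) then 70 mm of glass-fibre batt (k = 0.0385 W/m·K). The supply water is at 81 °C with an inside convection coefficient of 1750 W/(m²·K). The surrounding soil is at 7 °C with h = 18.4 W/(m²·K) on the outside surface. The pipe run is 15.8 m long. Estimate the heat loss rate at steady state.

Q ≈ 333 W

Radial resistances (cylindrical: R_cond = ln(r_o/r_i)/(2πkL), R_conv = 1/(h·2πrL)):
R_inner film = 1/(h_i·2πr₁L) = 1/(1750×2π×0.095×15.8) = 6.059×10^-5 K/W
R_copper pipe wall = ln(103/95)/(2π×395×15.8) = 2.062×10^-6 K/W
R_cellular glass = ln(168/103)/(2π×0.0383×15.8) = 0.1287 K/W
R_glass-fibre batt = ln(238/168)/(2π×0.0385×15.8) = 0.09113 K/W
R_outer film = 1/(h_o·2πr_oL) = 1/(18.4×2π×0.238×15.8) = 0.0023 K/W
R_total = 0.2222 K/W
Q = ΔT/R_total = 74/0.2222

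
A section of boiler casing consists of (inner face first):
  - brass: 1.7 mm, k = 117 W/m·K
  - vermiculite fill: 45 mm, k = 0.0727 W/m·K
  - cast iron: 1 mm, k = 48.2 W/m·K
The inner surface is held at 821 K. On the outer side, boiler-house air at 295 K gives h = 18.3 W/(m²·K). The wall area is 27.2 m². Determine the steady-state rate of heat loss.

Q ≈ 21200 W

Using the resistance-network approach (series):
R_brass = L/(kA) = 0.0017/(117×27.2) = 5.342×10^-7 K/W
R_vermiculite fill = L/(kA) = 0.045/(0.0727×27.2) = 0.02276 K/W
R_cast iron = L/(kA) = 0.001/(48.2×27.2) = 7.628×10^-7 K/W
R_outer film = 1/(h_o·A) = 1/(18.3×27.2) = 0.002009 K/W
R_total = 0.02477 K/W
Q = ΔT / R_total = 526 / 0.02477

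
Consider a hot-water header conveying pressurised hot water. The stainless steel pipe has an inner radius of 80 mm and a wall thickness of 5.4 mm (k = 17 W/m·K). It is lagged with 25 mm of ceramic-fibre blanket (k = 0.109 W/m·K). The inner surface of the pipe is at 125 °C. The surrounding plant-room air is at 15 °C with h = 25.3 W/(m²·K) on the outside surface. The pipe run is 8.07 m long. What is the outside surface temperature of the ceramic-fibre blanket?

Radial resistances (cylindrical: R_cond = ln(r_o/r_i)/(2πkL), R_conv = 1/(h·2πrL)):
R_stainless steel pipe wall = ln(85.4/80)/(2π×17×8.07) = 7.578×10^-5 K/W
R_ceramic-fibre blanket = ln(110.4/85.4)/(2π×0.109×8.07) = 0.04646 K/W
R_outer film = 1/(h_o·2πr_oL) = 1/(25.3×2π×0.1104×8.07) = 0.007061 K/W
R_total = 0.05359 K/W
Q = ΔT/R_total = 110/0.05359
Q = 2050 W
T_interface = T_inner − Q·ΣR(inner→interface) = 125 − 2050×0.04653

T ≈ 29.5 °C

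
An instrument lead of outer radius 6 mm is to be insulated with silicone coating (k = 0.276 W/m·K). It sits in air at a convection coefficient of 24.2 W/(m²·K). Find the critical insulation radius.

For a cylinder r_cr = k/h = 0.276/24.2
r_cr = 11.4 mm; since the bare radius (6 mm) is below r_cr, adding a thin layer of insulation will *increase* heat loss.

r_cr ≈ 11.4 mm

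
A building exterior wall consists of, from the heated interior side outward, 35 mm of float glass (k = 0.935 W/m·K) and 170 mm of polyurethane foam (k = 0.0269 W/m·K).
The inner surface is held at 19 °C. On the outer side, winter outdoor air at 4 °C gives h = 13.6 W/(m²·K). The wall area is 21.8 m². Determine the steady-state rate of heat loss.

Thermal resistances in series:
R_float glass = L/(kA) = 0.035/(0.935×21.8) = 0.001717 K/W
R_polyurethane foam = L/(kA) = 0.17/(0.0269×21.8) = 0.2899 K/W
R_outer film = 1/(h_o·A) = 1/(13.6×21.8) = 0.003373 K/W
R_total = 0.295 K/W
Q = ΔT / R_total = 15 / 0.295

Q ≈ 50.9 W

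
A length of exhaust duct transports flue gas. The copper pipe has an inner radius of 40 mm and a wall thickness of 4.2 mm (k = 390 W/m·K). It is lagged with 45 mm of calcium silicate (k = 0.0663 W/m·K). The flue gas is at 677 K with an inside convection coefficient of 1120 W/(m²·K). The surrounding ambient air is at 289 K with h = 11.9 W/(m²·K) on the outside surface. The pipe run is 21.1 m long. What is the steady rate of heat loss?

Q ≈ 4450 W

Radial resistances (cylindrical: R_cond = ln(r_o/r_i)/(2πkL), R_conv = 1/(h·2πrL)):
R_inner film = 1/(h_i·2πr₁L) = 1/(1120×2π×0.04×21.1) = 1.684×10^-4 K/W
R_copper pipe wall = ln(44.2/40)/(2π×390×21.1) = 1.931×10^-6 K/W
R_calcium silicate = ln(89.2/44.2)/(2π×0.0663×21.1) = 0.07988 K/W
R_outer film = 1/(h_o·2πr_oL) = 1/(11.9×2π×0.0892×21.1) = 0.007106 K/W
R_total = 0.08716 K/W
Q = ΔT/R_total = 388/0.08716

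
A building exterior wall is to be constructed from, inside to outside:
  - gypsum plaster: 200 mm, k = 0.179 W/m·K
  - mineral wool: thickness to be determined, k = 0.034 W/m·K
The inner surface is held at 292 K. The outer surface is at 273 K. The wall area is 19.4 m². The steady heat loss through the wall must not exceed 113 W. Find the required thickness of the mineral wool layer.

L ≈ 72.9 mm

Series thermal resistances:
R_gypsum plaster = L/(kA) = 0.2/(0.179×19.4) = 0.05759 K/W
Sum of the known resistances R_other = 0.05759 K/W
Required total resistance R_tot = ΔT/Q_allow = 19/113 = 0.1681 K/W
R_mineral wool = R_tot − R_other = 0.1105 K/W
L = R·k·A = 0.1105×0.034×19.4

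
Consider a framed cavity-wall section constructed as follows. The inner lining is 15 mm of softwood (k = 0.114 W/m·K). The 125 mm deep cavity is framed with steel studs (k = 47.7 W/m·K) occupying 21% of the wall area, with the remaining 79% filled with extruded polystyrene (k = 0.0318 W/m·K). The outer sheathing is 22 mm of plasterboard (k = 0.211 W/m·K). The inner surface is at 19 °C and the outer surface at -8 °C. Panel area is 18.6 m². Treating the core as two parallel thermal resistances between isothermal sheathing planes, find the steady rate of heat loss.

Sheathing layers in series; stud and cavity paths in parallel between them.
R_inner = 0.015/(0.114×18.6) = 0.007074 K/W
R_stud  = 0.125/(47.7×0.21×18.6) = 6.709×10^-4 K/W
R_cav   = 0.125/(0.0318×0.79×18.6) = 0.2675 K/W
1/R_core = 1/R_stud + 1/R_cav → R_core = 6.692×10^-4 K/W
R_outer = 0.022/(0.211×18.6) = 0.005606 K/W
R_total = 0.01335 K/W
Q = ΔT/R_total = 27/0.01335

Q ≈ 2020 W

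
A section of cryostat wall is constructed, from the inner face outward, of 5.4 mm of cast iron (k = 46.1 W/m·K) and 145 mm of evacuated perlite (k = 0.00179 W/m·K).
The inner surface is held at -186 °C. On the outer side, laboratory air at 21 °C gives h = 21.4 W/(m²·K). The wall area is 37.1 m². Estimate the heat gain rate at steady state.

Thermal resistances in series:
R_cast iron = L/(kA) = 0.0054/(46.1×37.1) = 3.157×10^-6 K/W
R_evacuated perlite = L/(kA) = 0.145/(0.00179×37.1) = 2.183 K/W
R_outer film = 1/(h_o·A) = 1/(21.4×37.1) = 0.00126 K/W
R_total = 2.185 K/W
Q = ΔT / R_total = 207 / 2.185

Q ≈ 94.7 W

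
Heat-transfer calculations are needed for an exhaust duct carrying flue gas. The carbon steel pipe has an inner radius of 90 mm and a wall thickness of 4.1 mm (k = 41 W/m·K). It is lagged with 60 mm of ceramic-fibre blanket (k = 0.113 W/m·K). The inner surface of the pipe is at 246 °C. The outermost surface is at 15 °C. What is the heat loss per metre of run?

Per-layer cylindrical resistances, series-summed:
R_carbon steel pipe wall = ln(94.1/90)/(2π×41×1) = 1.729×10^-4 K/W
R_ceramic-fibre blanket = ln(154.1/94.1)/(2π×0.113×1) = 0.6947 K/W
R_total = 0.6949 K/W
Q = ΔT/R_total = 231/0.6949

q′ ≈ 332 W/m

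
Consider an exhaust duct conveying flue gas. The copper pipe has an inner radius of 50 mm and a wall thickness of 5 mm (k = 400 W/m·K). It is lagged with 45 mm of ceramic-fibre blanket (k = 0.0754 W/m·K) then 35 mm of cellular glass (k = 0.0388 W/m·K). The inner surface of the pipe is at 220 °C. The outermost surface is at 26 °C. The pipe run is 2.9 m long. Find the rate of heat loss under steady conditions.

Q ≈ 226 W

For a radial system each layer contributes R = ln(r_out/r_in)/(2πkL); films add R = 1/(hA).
R_copper pipe wall = ln(55/50)/(2π×400×2.9) = 1.308×10^-5 K/W
R_ceramic-fibre blanket = ln(100/55)/(2π×0.0754×2.9) = 0.4351 K/W
R_cellular glass = ln(135/100)/(2π×0.0388×2.9) = 0.4245 K/W
R_total = 0.8596 K/W
Q = ΔT/R_total = 194/0.8596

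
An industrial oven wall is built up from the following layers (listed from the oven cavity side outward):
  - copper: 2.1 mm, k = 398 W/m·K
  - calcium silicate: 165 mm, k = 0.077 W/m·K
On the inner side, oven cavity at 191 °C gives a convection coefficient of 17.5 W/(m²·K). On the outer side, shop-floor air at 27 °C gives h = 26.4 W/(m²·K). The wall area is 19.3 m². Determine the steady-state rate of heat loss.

Q ≈ 1410 W

Model the wall as resistances in series:
R_inner film = 1/(h_i·A) = 1/(17.5×19.3) = 0.002961 K/W
R_copper = L/(kA) = 0.0021/(398×19.3) = 2.734×10^-7 K/W
R_calcium silicate = L/(kA) = 0.165/(0.077×19.3) = 0.111 K/W
R_outer film = 1/(h_o·A) = 1/(26.4×19.3) = 0.001963 K/W
R_total = 0.116 K/W
Q = ΔT / R_total = 164 / 0.116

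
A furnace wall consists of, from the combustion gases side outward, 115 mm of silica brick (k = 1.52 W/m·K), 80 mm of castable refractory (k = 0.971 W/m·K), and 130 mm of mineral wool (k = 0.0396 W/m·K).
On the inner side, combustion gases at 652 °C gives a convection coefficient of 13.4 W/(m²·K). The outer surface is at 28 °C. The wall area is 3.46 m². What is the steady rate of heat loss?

Q ≈ 614 W

Treating each layer as a thermal resistance in series:
R_inner film = 1/(h_i·A) = 1/(13.4×3.46) = 0.02157 K/W
R_silica brick = L/(kA) = 0.115/(1.52×3.46) = 0.02187 K/W
R_castable refractory = L/(kA) = 0.08/(0.971×3.46) = 0.02381 K/W
R_mineral wool = L/(kA) = 0.13/(0.0396×3.46) = 0.9488 K/W
R_total = 1.016 K/W
Q = ΔT / R_total = 624 / 1.016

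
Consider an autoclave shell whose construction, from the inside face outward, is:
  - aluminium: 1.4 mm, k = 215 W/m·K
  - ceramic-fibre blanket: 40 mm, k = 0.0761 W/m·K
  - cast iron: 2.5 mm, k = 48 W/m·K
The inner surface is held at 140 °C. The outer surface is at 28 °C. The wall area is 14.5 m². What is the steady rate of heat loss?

Q ≈ 3090 W

Treating each layer as a thermal resistance in series:
R_aluminium = L/(kA) = 0.0014/(215×14.5) = 4.491×10^-7 K/W
R_ceramic-fibre blanket = L/(kA) = 0.04/(0.0761×14.5) = 0.03625 K/W
R_cast iron = L/(kA) = 0.0025/(48×14.5) = 3.592×10^-6 K/W
R_total = 0.03625 K/W
Q = ΔT / R_total = 112 / 0.03625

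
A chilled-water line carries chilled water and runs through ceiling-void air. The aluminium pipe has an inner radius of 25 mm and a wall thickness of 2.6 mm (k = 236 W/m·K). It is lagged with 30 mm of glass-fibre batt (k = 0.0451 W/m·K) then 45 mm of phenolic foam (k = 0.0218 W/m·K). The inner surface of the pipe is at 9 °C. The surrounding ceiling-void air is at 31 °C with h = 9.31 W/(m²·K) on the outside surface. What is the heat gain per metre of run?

Radial resistances (cylindrical: R_cond = ln(r_o/r_i)/(2πkL), R_conv = 1/(h·2πrL)):
R_aluminium pipe wall = ln(27.6/25)/(2π×236×1) = 6.672×10^-5 K/W
R_glass-fibre batt = ln(57.6/27.6)/(2π×0.0451×1) = 2.596 K/W
R_phenolic foam = ln(102.6/57.6)/(2π×0.0218×1) = 4.215 K/W
R_outer film = 1/(h_o·2πr_oL) = 1/(9.31×2π×0.1026×1) = 0.1666 K/W
R_total = 6.978 K/W
Q = ΔT/R_total = 22/6.978

q′ ≈ 3.15 W/m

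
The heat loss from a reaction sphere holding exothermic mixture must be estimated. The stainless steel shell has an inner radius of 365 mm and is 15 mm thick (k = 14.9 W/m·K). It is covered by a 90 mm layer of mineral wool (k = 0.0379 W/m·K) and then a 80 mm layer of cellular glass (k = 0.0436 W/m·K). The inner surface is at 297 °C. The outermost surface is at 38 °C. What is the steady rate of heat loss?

Radial (spherical) resistances in series:
R_stainless steel shell = (1/0.365 − 1/0.38)/(4π×14.9) = 5.776×10^-4 K/W
R_mineral wool = (1/0.38 − 1/0.47)/(4π×0.0379) = 1.058 K/W
R_cellular glass = (1/0.47 − 1/0.55)/(4π×0.0436) = 0.5648 K/W
R_total = 1.623 K/W
Q = ΔT/R_total = 259/1.623

Q ≈ 160 W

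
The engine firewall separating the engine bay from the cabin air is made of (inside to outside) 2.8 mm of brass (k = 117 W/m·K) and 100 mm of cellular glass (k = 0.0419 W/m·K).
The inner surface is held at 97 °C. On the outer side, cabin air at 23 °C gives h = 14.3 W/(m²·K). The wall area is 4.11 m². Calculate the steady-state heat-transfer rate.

Q ≈ 124 W

Model the wall as resistances in series:
R_brass = L/(kA) = 0.0028/(117×4.11) = 5.823×10^-6 K/W
R_cellular glass = L/(kA) = 0.1/(0.0419×4.11) = 0.5807 K/W
R_outer film = 1/(h_o·A) = 1/(14.3×4.11) = 0.01701 K/W
R_total = 0.5977 K/W
Q = ΔT / R_total = 74 / 0.5977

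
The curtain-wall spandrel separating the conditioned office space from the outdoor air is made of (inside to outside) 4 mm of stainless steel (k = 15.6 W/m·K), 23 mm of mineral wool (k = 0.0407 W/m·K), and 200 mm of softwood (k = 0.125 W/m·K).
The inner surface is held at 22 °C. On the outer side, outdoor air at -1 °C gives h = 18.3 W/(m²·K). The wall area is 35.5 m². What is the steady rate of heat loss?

Q ≈ 368 W

Model the wall as resistances in series:
R_stainless steel = L/(kA) = 0.004/(15.6×35.5) = 7.223×10^-6 K/W
R_mineral wool = L/(kA) = 0.023/(0.0407×35.5) = 0.01592 K/W
R_softwood = L/(kA) = 0.2/(0.125×35.5) = 0.04507 K/W
R_outer film = 1/(h_o·A) = 1/(18.3×35.5) = 0.001539 K/W
R_total = 0.06254 K/W
Q = ΔT / R_total = 23 / 0.06254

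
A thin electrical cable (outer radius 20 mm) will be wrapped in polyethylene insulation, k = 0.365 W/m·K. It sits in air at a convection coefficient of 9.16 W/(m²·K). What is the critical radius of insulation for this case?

For a cylinder r_cr = k/h = 0.365/9.16
r_cr = 39.8 mm; since the bare radius (20 mm) is below r_cr, adding a thin layer of insulation will *increase* heat loss.

r_cr ≈ 39.8 mm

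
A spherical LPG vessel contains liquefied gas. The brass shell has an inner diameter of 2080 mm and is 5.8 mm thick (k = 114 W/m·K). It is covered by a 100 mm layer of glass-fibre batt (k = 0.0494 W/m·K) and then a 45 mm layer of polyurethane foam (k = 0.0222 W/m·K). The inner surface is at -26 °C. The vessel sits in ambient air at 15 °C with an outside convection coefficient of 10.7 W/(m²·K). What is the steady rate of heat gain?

Q ≈ 159 W

For a spherical shell R = (1/r₁ − 1/r₂)/(4πk); film R = 1/(h·4πr²). In series:
R_brass shell = (1/1.04 − 1/1.0458)/(4π×114) = 3.722×10^-6 K/W
R_glass-fibre batt = (1/1.0458 − 1/1.1458)/(4π×0.0494) = 0.1344 K/W
R_polyurethane foam = (1/1.1458 − 1/1.1908)/(4π×0.0222) = 0.1182 K/W
R_outer film = 1/(h·4πr_o²) = 1/(10.7×4π×1.1908²) = 0.005245 K/W
R_total = 0.2579 K/W
Q = ΔT/R_total = 41/0.2579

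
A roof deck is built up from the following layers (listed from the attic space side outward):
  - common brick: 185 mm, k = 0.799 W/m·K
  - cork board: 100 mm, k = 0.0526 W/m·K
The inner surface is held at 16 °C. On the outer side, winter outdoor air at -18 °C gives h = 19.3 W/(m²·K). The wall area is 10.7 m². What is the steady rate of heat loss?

Thermal resistances in series:
R_common brick = L/(kA) = 0.185/(0.799×10.7) = 0.02164 K/W
R_cork board = L/(kA) = 0.1/(0.0526×10.7) = 0.1777 K/W
R_outer film = 1/(h_o·A) = 1/(19.3×10.7) = 0.004842 K/W
R_total = 0.2042 K/W
Q = ΔT / R_total = 34 / 0.2042

Q ≈ 167 W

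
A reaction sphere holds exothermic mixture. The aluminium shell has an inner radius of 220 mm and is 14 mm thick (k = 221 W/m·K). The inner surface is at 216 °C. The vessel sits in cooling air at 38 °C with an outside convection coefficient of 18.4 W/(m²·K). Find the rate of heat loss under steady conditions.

Q ≈ 2250 W

Radial (spherical) resistances in series:
R_aluminium shell = (1/0.22 − 1/0.234)/(4π×221) = 9.792×10^-5 K/W
R_outer film = 1/(h·4πr_o²) = 1/(18.4×4π×0.234²) = 0.07898 K/W
R_total = 0.07908 K/W
Q = ΔT/R_total = 178/0.07908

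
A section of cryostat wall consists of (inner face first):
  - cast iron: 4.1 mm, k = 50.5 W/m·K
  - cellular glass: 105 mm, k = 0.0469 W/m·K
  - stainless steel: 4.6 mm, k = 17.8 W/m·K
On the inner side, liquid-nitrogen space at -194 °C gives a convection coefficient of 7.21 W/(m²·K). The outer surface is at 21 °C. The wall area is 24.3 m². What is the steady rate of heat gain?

Q ≈ 2200 W

Series thermal resistances:
R_inner film = 1/(h_i·A) = 1/(7.21×24.3) = 0.005708 K/W
R_cast iron = L/(kA) = 0.0041/(50.5×24.3) = 3.341×10^-6 K/W
R_cellular glass = L/(kA) = 0.105/(0.0469×24.3) = 0.09213 K/W
R_stainless steel = L/(kA) = 0.0046/(17.8×24.3) = 1.063×10^-5 K/W
R_total = 0.09785 K/W
Q = ΔT / R_total = 215 / 0.09785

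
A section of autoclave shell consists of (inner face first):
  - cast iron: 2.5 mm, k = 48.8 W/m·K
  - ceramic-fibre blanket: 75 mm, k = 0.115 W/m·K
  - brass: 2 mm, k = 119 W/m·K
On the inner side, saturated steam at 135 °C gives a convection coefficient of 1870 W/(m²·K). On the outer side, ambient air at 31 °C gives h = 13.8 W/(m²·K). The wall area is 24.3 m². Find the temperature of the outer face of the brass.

T ≈ 41.4 °C

Series thermal resistances:
R_inner film = 1/(h_i·A) = 1/(1870×24.3) = 2.201×10^-5 K/W
R_cast iron = L/(kA) = 0.0025/(48.8×24.3) = 2.108×10^-6 K/W
R_ceramic-fibre blanket = L/(kA) = 0.075/(0.115×24.3) = 0.02684 K/W
R_brass = L/(kA) = 0.002/(119×24.3) = 6.916×10^-7 K/W
R_outer film = 1/(h_o·A) = 1/(13.8×24.3) = 0.002982 K/W
R_total = 0.02985 K/W;  Q = ΔT/R_total = 104/0.02985 = 3485 W
T_interface = T_inner − Q·ΣR(inner→interface) = 135 − 3480×0.02686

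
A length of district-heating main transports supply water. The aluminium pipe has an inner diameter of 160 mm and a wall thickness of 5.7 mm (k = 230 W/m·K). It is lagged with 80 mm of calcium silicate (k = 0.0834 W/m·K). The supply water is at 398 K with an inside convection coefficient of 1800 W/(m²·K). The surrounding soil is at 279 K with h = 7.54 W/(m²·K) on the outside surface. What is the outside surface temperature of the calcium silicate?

Treating each annulus and film as a series resistance:
R_inner film = 1/(h_i·2πr₁L) = 1/(1800×2π×0.08×1) = 0.001105 K/W
R_aluminium pipe wall = ln(85.7/80)/(2π×230×1) = 4.763×10^-5 K/W
R_calcium silicate = ln(165.7/85.7)/(2π×0.0834×1) = 1.258 K/W
R_outer film = 1/(h_o·2πr_oL) = 1/(7.54×2π×0.1657×1) = 0.1274 K/W
R_total = 1.387 K/W
Q = ΔT/R_total = 119/1.387
Q = 85.8 W/m
T_interface = T_inner − Q·ΣR(inner→interface) = 398 − 85.8×1.259

T ≈ 290 K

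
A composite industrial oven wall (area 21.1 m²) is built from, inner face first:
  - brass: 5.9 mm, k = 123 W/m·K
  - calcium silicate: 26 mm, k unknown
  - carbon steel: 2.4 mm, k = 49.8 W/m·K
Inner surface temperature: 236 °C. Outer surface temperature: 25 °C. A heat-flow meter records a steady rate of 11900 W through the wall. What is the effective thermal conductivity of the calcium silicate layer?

Series thermal resistances:
R_brass = L/(kA) = 0.0059/(123×21.1) = 2.273×10^-6 K/W
R_carbon steel = L/(kA) = 0.0024/(49.8×21.1) = 2.284×10^-6 K/W
Sum of known resistances R_other = 4.557×10^-6 K/W
Total R = ΔT/Q = 211/11900 = 0.01773 K/W
R_calcium silicate = R_total − R_other = 0.01773 K/W
k = L/(R·A) = 0.026/(0.01773×21.1)

k ≈ 0.0695 W/(m·K)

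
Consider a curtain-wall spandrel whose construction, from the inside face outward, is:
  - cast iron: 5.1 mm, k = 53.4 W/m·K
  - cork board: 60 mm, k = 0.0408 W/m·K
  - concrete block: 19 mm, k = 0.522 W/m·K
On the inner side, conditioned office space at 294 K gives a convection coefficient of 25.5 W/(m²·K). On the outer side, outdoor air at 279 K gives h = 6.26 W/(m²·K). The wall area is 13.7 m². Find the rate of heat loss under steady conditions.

Model the wall as resistances in series:
R_inner film = 1/(h_i·A) = 1/(25.5×13.7) = 0.002862 K/W
R_cast iron = L/(kA) = 0.0051/(53.4×13.7) = 6.971×10^-6 K/W
R_cork board = L/(kA) = 0.06/(0.0408×13.7) = 0.1073 K/W
R_concrete block = L/(kA) = 0.019/(0.522×13.7) = 0.002657 K/W
R_outer film = 1/(h_o·A) = 1/(6.26×13.7) = 0.01166 K/W
R_total = 0.1245 K/W
Q = ΔT / R_total = 15 / 0.1245

Q ≈ 120 W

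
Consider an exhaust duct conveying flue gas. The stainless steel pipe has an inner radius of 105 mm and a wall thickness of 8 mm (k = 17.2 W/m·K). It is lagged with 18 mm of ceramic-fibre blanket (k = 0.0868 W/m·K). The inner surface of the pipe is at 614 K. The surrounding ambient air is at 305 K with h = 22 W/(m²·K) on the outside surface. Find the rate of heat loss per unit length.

q′ ≈ 945 W/m

Per-layer cylindrical resistances, series-summed:
R_stainless steel pipe wall = ln(113/105)/(2π×17.2×1) = 6.794×10^-4 K/W
R_ceramic-fibre blanket = ln(131/113)/(2π×0.0868×1) = 0.271 K/W
R_outer film = 1/(h_o·2πr_oL) = 1/(22×2π×0.131×1) = 0.05522 K/W
R_total = 0.3269 K/W
Q = ΔT/R_total = 309/0.3269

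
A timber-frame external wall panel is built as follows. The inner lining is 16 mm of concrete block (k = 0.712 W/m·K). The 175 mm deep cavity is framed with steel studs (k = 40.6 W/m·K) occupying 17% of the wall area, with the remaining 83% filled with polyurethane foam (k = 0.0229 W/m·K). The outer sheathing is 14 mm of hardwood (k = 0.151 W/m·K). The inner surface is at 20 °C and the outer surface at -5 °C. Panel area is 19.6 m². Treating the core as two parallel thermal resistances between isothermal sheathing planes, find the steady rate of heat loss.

Q ≈ 3490 W

Sheathing layers in series; stud and cavity paths in parallel between them.
R_inner = 0.016/(0.712×19.6) = 0.001147 K/W
R_stud  = 0.175/(40.6×0.17×19.6) = 0.001294 K/W
R_cav   = 0.175/(0.0229×0.83×19.6) = 0.4698 K/W
1/R_core = 1/R_stud + 1/R_cav → R_core = 0.00129 K/W
R_outer = 0.014/(0.151×19.6) = 0.00473 K/W
R_total = 0.007167 K/W
Q = ΔT/R_total = 25/0.007167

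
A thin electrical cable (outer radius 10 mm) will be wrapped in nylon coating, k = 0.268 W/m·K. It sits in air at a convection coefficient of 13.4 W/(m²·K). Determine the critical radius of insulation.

For a cylinder r_cr = k/h = 0.268/13.4
r_cr = 20 mm; since the bare radius (10 mm) is below r_cr, adding a thin layer of insulation will *increase* heat loss.

r_cr ≈ 20 mm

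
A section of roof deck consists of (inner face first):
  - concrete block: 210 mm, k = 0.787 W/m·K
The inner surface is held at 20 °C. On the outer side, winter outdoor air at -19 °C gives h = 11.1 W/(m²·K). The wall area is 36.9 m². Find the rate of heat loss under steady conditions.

Q ≈ 4030 W

Series thermal resistances:
R_concrete block = L/(kA) = 0.21/(0.787×36.9) = 0.007231 K/W
R_outer film = 1/(h_o·A) = 1/(11.1×36.9) = 0.002441 K/W
R_total = 0.009673 K/W
Q = ΔT / R_total = 39 / 0.009673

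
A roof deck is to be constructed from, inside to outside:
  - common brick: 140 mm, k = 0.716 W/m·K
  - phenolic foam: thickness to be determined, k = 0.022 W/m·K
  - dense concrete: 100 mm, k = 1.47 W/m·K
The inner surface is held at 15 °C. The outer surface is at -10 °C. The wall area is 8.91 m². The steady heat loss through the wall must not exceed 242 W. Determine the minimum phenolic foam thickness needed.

L ≈ 14.5 mm

Series thermal resistances:
R_common brick = L/(kA) = 0.14/(0.716×8.91) = 0.02195 K/W
R_dense concrete = L/(kA) = 0.1/(1.47×8.91) = 0.007635 K/W
Sum of the known resistances R_other = 0.02958 K/W
Required total resistance R_tot = ΔT/Q_allow = 25/242 = 0.1033 K/W
R_phenolic foam = R_tot − R_other = 0.07373 K/W
L = R·k·A = 0.07373×0.022×8.91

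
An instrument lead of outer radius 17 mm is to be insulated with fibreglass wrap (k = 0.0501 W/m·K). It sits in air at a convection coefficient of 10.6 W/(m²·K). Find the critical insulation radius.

r_cr ≈ 4.73 mm

For a cylinder r_cr = k/h = 0.0501/10.6
r_cr = 4.73 mm; since the bare radius (17 mm) is above r_cr, any added insulation will reduce heat loss.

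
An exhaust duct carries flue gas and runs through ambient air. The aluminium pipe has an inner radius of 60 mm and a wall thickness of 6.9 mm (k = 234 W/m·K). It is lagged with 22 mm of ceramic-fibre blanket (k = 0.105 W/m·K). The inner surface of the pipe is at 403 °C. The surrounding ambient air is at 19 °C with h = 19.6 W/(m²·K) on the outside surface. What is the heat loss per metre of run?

Per-layer cylindrical resistances, series-summed:
R_aluminium pipe wall = ln(66.9/60)/(2π×234×1) = 7.404×10^-5 K/W
R_ceramic-fibre blanket = ln(88.9/66.9)/(2π×0.105×1) = 0.431 K/W
R_outer film = 1/(h_o·2πr_oL) = 1/(19.6×2π×0.0889×1) = 0.09134 K/W
R_total = 0.5224 K/W
Q = ΔT/R_total = 384/0.5224

q′ ≈ 735 W/m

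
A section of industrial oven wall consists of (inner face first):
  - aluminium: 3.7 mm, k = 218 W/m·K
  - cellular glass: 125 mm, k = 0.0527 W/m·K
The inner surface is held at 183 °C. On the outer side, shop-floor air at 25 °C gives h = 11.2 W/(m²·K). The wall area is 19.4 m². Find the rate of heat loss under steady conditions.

Using the resistance-network approach (series):
R_aluminium = L/(kA) = 0.0037/(218×19.4) = 8.749×10^-7 K/W
R_cellular glass = L/(kA) = 0.125/(0.0527×19.4) = 0.1223 K/W
R_outer film = 1/(h_o·A) = 1/(11.2×19.4) = 0.004602 K/W
R_total = 0.1269 K/W
Q = ΔT / R_total = 158 / 0.1269

Q ≈ 1250 W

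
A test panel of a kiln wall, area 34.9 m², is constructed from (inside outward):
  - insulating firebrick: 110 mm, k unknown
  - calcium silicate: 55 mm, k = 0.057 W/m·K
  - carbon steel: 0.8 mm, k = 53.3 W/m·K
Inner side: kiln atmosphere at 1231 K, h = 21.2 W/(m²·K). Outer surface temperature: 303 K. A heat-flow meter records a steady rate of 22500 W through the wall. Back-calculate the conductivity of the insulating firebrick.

k ≈ 0.257 W/(m·K)

Using the resistance-network approach (series):
R_inner film = 1/(h_i·A) = 1/(21.2×34.9) = 0.001352 K/W
R_calcium silicate = L/(kA) = 0.055/(0.057×34.9) = 0.02765 K/W
R_carbon steel = L/(kA) = 0.0008/(53.3×34.9) = 4.301×10^-7 K/W
Sum of known resistances R_other = 0.029 K/W
Total R = ΔT/Q = 928/22500 = 0.04124 K/W
R_insulating firebrick = R_total − R_other = 0.01224 K/W
k = L/(R·A) = 0.11/(0.01224×34.9)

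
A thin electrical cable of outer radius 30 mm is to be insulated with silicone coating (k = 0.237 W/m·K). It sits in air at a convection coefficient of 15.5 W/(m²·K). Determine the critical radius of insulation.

r_cr ≈ 15.3 mm

For a cylinder r_cr = k/h = 0.237/15.5
r_cr = 15.3 mm; since the bare radius (30 mm) is above r_cr, any added insulation will reduce heat loss.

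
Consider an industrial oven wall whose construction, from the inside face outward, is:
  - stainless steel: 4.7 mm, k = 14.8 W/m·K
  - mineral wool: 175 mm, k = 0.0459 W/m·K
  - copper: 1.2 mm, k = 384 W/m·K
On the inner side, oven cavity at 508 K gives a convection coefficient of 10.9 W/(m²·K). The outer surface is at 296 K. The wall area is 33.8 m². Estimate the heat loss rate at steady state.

Q ≈ 1840 W

Using the resistance-network approach (series):
R_inner film = 1/(h_i·A) = 1/(10.9×33.8) = 0.002714 K/W
R_stainless steel = L/(kA) = 0.0047/(14.8×33.8) = 9.395×10^-6 K/W
R_mineral wool = L/(kA) = 0.175/(0.0459×33.8) = 0.1128 K/W
R_copper = L/(kA) = 0.0012/(384×33.8) = 9.246×10^-8 K/W
R_total = 0.1155 K/W
Q = ΔT / R_total = 212 / 0.1155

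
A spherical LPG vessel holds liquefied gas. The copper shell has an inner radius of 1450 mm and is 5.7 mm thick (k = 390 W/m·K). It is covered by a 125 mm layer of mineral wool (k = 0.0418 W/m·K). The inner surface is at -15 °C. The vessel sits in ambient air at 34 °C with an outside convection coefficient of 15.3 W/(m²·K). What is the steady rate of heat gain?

Q ≈ 464 W

Radial (spherical) resistances in series:
R_copper shell = (1/1.45 − 1/1.4557)/(4π×390) = 5.51×10^-7 K/W
R_mineral wool = (1/1.4557 − 1/1.5807)/(4π×0.0418) = 0.1034 K/W
R_outer film = 1/(h·4πr_o²) = 1/(15.3×4π×1.5807²) = 0.002082 K/W
R_total = 0.1055 K/W
Q = ΔT/R_total = 49/0.1055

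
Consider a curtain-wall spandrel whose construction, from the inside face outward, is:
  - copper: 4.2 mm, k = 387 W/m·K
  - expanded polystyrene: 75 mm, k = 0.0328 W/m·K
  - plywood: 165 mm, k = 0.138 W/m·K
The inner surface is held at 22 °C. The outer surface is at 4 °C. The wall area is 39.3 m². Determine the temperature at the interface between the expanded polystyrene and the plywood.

Thermal resistances in series:
R_copper = L/(kA) = 0.0042/(387×39.3) = 2.762×10^-7 K/W
R_expanded polystyrene = L/(kA) = 0.075/(0.0328×39.3) = 0.05818 K/W
R_plywood = L/(kA) = 0.165/(0.138×39.3) = 0.03042 K/W
R_total = 0.08861 K/W;  Q = ΔT/R_total = 18/0.08861 = 203.1 W
T_interface = T_inner − Q·ΣR(inner→interface) = 22 − 203×0.05818

T ≈ 10.2 °C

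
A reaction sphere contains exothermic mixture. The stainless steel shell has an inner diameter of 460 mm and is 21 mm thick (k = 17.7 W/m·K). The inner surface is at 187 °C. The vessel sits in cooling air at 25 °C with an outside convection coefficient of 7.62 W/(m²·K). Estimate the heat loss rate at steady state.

Q ≈ 968 W

For a spherical shell R = (1/r₁ − 1/r₂)/(4πk); film R = 1/(h·4πr²). In series:
R_stainless steel shell = (1/0.23 − 1/0.251)/(4π×17.7) = 0.001635 K/W
R_outer film = 1/(h·4πr_o²) = 1/(7.62×4π×0.251²) = 0.1658 K/W
R_total = 0.1674 K/W
Q = ΔT/R_total = 162/0.1674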